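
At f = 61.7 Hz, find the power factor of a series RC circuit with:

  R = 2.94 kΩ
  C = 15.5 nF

Step 1 — Angular frequency: ω = 2π·f = 2π·61.7 = 387.7 rad/s.
Step 2 — Component impedances:
  R: Z = R = 2940 Ω
  C: Z = 1/(jωC) = -j/(ω·C) = 0 - j1.664e+05 Ω
Step 3 — Series combination: Z_total = R + C = 2940 - j1.664e+05 Ω = 1.664e+05∠-89.0° Ω.
Step 4 — Power factor: PF = cos(φ) = Re(Z)/|Z| = 2940/1.6645e+05 = 0.01766.
Step 5 — Type: Im(Z) = -1.664e+05 ⇒ leading (phase φ = -89.0°).

PF = 0.01766 (leading, φ = -89.0°)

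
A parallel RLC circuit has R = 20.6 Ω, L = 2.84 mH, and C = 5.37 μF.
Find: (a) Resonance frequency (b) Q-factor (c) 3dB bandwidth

Step 1 — Resonance: ω₀ = 1/√(LC) = 1/√(0.00284·5.37e-06) = 8098 rad/s.
Step 2 — f₀ = ω₀/(2π) = 1289 Hz.
Step 3 — Parallel Q: Q = R/(ω₀L) = 20.6/(8098·0.00284) = 0.8958.
Step 4 — Bandwidth: Δω = ω₀/Q = 9040 rad/s; BW = Δω/(2π) = 1439 Hz.

(a) f₀ = 1289 Hz  (b) Q = 0.8958  (c) BW = 1439 Hz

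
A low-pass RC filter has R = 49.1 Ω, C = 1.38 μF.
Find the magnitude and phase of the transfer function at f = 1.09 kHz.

Step 1 — Angular frequency: ω = 2π·1090 = 6849 rad/s.
Step 2 — Transfer function: H(jω) = 1/(1 + jωRC).
Step 3 — Denominator: 1 + jωRC = 1 + j·6849·49.1·1.38e-06 = 1 + j0.4641.
Step 4 — H = 0.8228 - j0.3818.
Step 5 — Magnitude: |H| = 0.9071 (-0.8 dB); phase: φ = -24.9°.

|H| = 0.9071 (-0.8 dB), φ = -24.9°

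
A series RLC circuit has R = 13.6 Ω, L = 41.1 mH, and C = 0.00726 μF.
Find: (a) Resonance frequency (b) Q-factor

Step 1 — Resonance condition Im(Z)=0 gives ω₀ = 1/√(LC).
Step 2 — ω₀ = 1/√(0.0411·7.26e-09) = 5.789e+04 rad/s.
Step 3 — f₀ = ω₀/(2π) = 9214 Hz.
Step 4 — Series Q: Q = ω₀L/R = 5.789e+04·0.0411/13.6 = 174.9.

(a) f₀ = 9214 Hz  (b) Q = 174.9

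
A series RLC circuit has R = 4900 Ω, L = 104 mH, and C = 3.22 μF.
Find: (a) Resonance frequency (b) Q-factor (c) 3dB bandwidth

Step 1 — Resonance condition Im(Z)=0 gives ω₀ = 1/√(LC).
Step 2 — ω₀ = 1/√(0.104·3.22e-06) = 1728 rad/s.
Step 3 — f₀ = ω₀/(2π) = 275 Hz.
Step 4 — Series Q: Q = ω₀L/R = 1728·0.104/4900 = 0.03668.
Step 5 — 3dB bandwidth: Δω = ω₀/Q = 4.712e+04 rad/s; BW = Δω/(2π) = 7499 Hz.

(a) f₀ = 275 Hz  (b) Q = 0.03668  (c) BW = 7499 Hz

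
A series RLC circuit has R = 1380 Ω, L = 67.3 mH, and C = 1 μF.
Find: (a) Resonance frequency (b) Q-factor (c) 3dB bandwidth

Step 1 — Resonance condition Im(Z)=0 gives ω₀ = 1/√(LC).
Step 2 — ω₀ = 1/√(0.0673·1e-06) = 3855 rad/s.
Step 3 — f₀ = ω₀/(2π) = 613.5 Hz.
Step 4 — Series Q: Q = ω₀L/R = 3855·0.0673/1380 = 0.188.
Step 5 — 3dB bandwidth: Δω = ω₀/Q = 2.051e+04 rad/s; BW = Δω/(2π) = 3264 Hz.

(a) f₀ = 613.5 Hz  (b) Q = 0.188  (c) BW = 3264 Hz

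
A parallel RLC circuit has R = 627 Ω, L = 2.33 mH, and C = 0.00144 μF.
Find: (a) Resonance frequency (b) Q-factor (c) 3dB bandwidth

Step 1 — Resonance: ω₀ = 1/√(LC) = 1/√(0.00233·1.44e-09) = 5.459e+05 rad/s.
Step 2 — f₀ = ω₀/(2π) = 8.689e+04 Hz.
Step 3 — Parallel Q: Q = R/(ω₀L) = 627/(5.459e+05·0.00233) = 0.4929.
Step 4 — Bandwidth: Δω = ω₀/Q = 1.108e+06 rad/s; BW = Δω/(2π) = 1.763e+05 Hz.

(a) f₀ = 8.689e+04 Hz  (b) Q = 0.4929  (c) BW = 1.763e+05 Hz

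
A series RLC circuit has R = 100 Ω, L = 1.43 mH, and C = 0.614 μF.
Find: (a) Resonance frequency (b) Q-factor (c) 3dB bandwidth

Step 1 — Resonance condition Im(Z)=0 gives ω₀ = 1/√(LC).
Step 2 — ω₀ = 1/√(0.00143·6.14e-07) = 3.375e+04 rad/s.
Step 3 — f₀ = ω₀/(2π) = 5371 Hz.
Step 4 — Series Q: Q = ω₀L/R = 3.375e+04·0.00143/100 = 0.4826.
Step 5 — 3dB bandwidth: Δω = ω₀/Q = 6.993e+04 rad/s; BW = Δω/(2π) = 1.113e+04 Hz.

(a) f₀ = 5371 Hz  (b) Q = 0.4826  (c) BW = 1.113e+04 Hz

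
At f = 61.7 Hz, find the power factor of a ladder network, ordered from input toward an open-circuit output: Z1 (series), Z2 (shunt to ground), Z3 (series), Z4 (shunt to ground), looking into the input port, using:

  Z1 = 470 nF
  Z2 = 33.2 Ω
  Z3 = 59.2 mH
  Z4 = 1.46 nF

Step 1 — Angular frequency: ω = 2π·f = 2π·61.7 = 387.7 rad/s.
Step 2 — Component impedances:
  Z1: Z = 1/(jωC) = -j/(ω·C) = 0 - j5488 Ω
  Z2: Z = R = 33.2 Ω
  Z3: Z = jωL = j·387.7·0.0592 = 0 + j22.95 Ω
  Z4: Z = 1/(jωC) = -j/(ω·C) = 0 - j1.767e+06 Ω
Step 3 — Ladder network (open output): work backward from the far end, alternating series and parallel combinations. Z_in = 33.2 - j5488 Ω = 5488∠-89.7° Ω.
Step 4 — Power factor: PF = cos(φ) = Re(Z)/|Z| = 33.2/5488.4 = 0.006049.
Step 5 — Type: Im(Z) = -5488 ⇒ leading (phase φ = -89.7°).

PF = 0.006049 (leading, φ = -89.7°)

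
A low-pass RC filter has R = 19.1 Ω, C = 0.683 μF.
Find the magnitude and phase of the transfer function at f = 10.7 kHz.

Step 1 — Angular frequency: ω = 2π·1.07e+04 = 6.723e+04 rad/s.
Step 2 — Transfer function: H(jω) = 1/(1 + jωRC).
Step 3 — Denominator: 1 + jωRC = 1 + j·6.723e+04·19.1·6.83e-07 = 1 + j0.877.
Step 4 — H = 0.5652 - j0.4957.
Step 5 — Magnitude: |H| = 0.7518 (-2.5 dB); phase: φ = -41.3°.

|H| = 0.7518 (-2.5 dB), φ = -41.3°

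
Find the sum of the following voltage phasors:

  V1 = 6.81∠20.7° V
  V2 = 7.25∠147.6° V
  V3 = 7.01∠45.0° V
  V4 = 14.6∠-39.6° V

Step 1 — Convert each phasor to rectangular form:
  V1 = 6.81·(cos(20.7°) + j·sin(20.7°)) = 6.37 + j2.407 V
  V2 = 7.25·(cos(147.6°) + j·sin(147.6°)) = -6.121 + j3.885 V
  V3 = 7.01·(cos(45.0°) + j·sin(45.0°)) = 4.957 + j4.957 V
  V4 = 14.6·(cos(-39.6°) + j·sin(-39.6°)) = 11.25 - j9.306 V
Step 2 — Sum components: V_total = 16.46 + j1.942 V.
Step 3 — Convert to polar: |V_total| = 16.57 V, ∠V_total = 6.7°.

V_total = 16.57∠6.7° V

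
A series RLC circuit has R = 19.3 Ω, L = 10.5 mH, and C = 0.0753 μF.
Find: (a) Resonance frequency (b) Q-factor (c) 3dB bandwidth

Step 1 — Resonance condition Im(Z)=0 gives ω₀ = 1/√(LC).
Step 2 — ω₀ = 1/√(0.0105·7.53e-08) = 3.556e+04 rad/s.
Step 3 — f₀ = ω₀/(2π) = 5660 Hz.
Step 4 — Series Q: Q = ω₀L/R = 3.556e+04·0.0105/19.3 = 19.35.
Step 5 — 3dB bandwidth: Δω = ω₀/Q = 1838 rad/s; BW = Δω/(2π) = 292.5 Hz.

(a) f₀ = 5660 Hz  (b) Q = 19.35  (c) BW = 292.5 Hz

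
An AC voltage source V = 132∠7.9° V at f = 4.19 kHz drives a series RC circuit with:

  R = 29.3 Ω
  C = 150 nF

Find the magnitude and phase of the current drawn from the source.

Step 1 — Angular frequency: ω = 2π·f = 2π·4190 = 2.633e+04 rad/s.
Step 2 — Component impedances:
  R: Z = R = 29.3 Ω
  C: Z = 1/(jωC) = -j/(ω·C) = 0 - j253.2 Ω
Step 3 — Series combination: Z_total = R + C = 29.3 - j253.2 Ω = 254.9∠-83.4° Ω.
Step 4 — Source phasor: V = 132∠7.9° V = 130.7 + j18.14 V.
Step 5 — Ohm's law: I = V / Z_total = (130.7 + j18.14) / (29.3 - j253.2) = -0.01175 + j0.5177 A.
Step 6 — Convert to polar: |I| = 0.5178 A, ∠I = 91.3°.

I = 0.5178∠91.3° A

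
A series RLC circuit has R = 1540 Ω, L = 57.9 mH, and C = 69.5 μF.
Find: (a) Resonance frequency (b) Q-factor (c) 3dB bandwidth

Step 1 — Resonance: ω₀ = 1/√(LC) = 1/√(0.0579·6.95e-05) = 498.5 rad/s.
Step 2 — f₀ = ω₀/(2π) = 79.34 Hz.
Step 3 — Series Q: Q = ω₀L/R = 498.5·0.0579/1540 = 0.01874.
Step 4 — Bandwidth: Δω = ω₀/Q = 2.66e+04 rad/s; BW = Δω/(2π) = 4233 Hz.

(a) f₀ = 79.34 Hz  (b) Q = 0.01874  (c) BW = 4233 Hz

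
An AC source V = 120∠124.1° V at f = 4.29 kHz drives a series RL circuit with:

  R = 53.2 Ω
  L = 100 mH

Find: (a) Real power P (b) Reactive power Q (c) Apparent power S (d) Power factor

Step 1 — Angular frequency: ω = 2π·f = 2π·4290 = 2.695e+04 rad/s.
Step 2 — Component impedances:
  R: Z = R = 53.2 Ω
  L: Z = jωL = j·2.695e+04·0.1 = 0 + j2695 Ω
Step 3 — Series combination: Z_total = R + L = 53.2 + j2695 Ω = 2696∠88.9° Ω.
Step 4 — Source phasor: V = 120∠124.1° V = -67.28 + j99.37 V.
Step 5 — Current: I = V / Z = 0.03636 + j0.02568 A = 0.04451∠35.2° A.
Step 6 — Complex power: S = V·I* = 0.1054 + j5.34 VA.
Step 7 — Real power: P = Re(S) = 0.1054 W.
Step 8 — Reactive power: Q = Im(S) = 5.34 VAR.
Step 9 — Apparent power: |S| = 5.341 VA.
Step 10 — Power factor: PF = P/|S| = 0.01973 (lagging).

(a) P = 0.1054 W  (b) Q = 5.34 VAR  (c) S = 5.341 VA  (d) PF = 0.01973 (lagging)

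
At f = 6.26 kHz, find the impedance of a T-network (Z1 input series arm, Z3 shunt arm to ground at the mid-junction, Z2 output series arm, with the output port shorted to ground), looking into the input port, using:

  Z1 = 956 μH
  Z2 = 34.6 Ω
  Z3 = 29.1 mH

Step 1 — Angular frequency: ω = 2π·f = 2π·6260 = 3.933e+04 rad/s.
Step 2 — Component impedances:
  Z1: Z = jωL = j·3.933e+04·0.000956 = 0 + j37.6 Ω
  Z2: Z = R = 34.6 Ω
  Z3: Z = jωL = j·3.933e+04·0.0291 = 0 + j1145 Ω
Step 3 — With the output port shorted to ground, the output series arm Z2 runs from the junction to ground; the shunt arm Z3 also runs from the junction to ground. They appear in parallel: Z3 || Z2 = 34.57 + j1.045 Ω.
Step 4 — Series with input arm Z1: Z_in = Z1 + (Z3 || Z2) = 34.57 + j38.65 Ω = 51.85∠48.2° Ω.

Z = 34.57 + j38.65 Ω = 51.85∠48.2° Ω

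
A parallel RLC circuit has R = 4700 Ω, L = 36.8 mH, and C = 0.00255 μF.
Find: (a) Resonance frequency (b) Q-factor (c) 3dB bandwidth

Step 1 — Resonance: ω₀ = 1/√(LC) = 1/√(0.0368·2.55e-09) = 1.032e+05 rad/s.
Step 2 — f₀ = ω₀/(2π) = 1.643e+04 Hz.
Step 3 — Parallel Q: Q = R/(ω₀L) = 4700/(1.032e+05·0.0368) = 1.237.
Step 4 — Bandwidth: Δω = ω₀/Q = 8.344e+04 rad/s; BW = Δω/(2π) = 1.328e+04 Hz.

(a) f₀ = 1.643e+04 Hz  (b) Q = 1.237  (c) BW = 1.328e+04 Hz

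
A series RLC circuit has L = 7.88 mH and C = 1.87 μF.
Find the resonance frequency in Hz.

Step 1 — Resonance condition Im(Z)=0 gives ω₀ = 1/√(LC).
Step 2 — ω₀ = 1/√(0.00788·1.87e-06) = 8238 rad/s.
Step 3 — f₀ = ω₀/(2π) = 1311 Hz.

f₀ = 1311 Hz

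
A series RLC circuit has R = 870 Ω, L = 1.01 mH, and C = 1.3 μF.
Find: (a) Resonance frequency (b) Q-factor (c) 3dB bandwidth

Step 1 — Resonance: ω₀ = 1/√(LC) = 1/√(0.00101·1.3e-06) = 2.76e+04 rad/s.
Step 2 — f₀ = ω₀/(2π) = 4392 Hz.
Step 3 — Series Q: Q = ω₀L/R = 2.76e+04·0.00101/870 = 0.03204.
Step 4 — Bandwidth: Δω = ω₀/Q = 8.614e+05 rad/s; BW = Δω/(2π) = 1.371e+05 Hz.

(a) f₀ = 4392 Hz  (b) Q = 0.03204  (c) BW = 1.371e+05 Hz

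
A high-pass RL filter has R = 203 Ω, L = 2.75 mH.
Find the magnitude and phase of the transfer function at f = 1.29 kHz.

Step 1 — Angular frequency: ω = 2π·1290 = 8105 rad/s.
Step 2 — Transfer function: H(jω) = jωL/(R + jωL).
Step 3 — Numerator jωL = j·22.29; denominator R + jωL = 203 + j22.29.
Step 4 — H = 0.01191 + j0.1085.
Step 5 — Magnitude: |H| = 0.1091 (-19.2 dB); phase: φ = 83.7°.

|H| = 0.1091 (-19.2 dB), φ = 83.7°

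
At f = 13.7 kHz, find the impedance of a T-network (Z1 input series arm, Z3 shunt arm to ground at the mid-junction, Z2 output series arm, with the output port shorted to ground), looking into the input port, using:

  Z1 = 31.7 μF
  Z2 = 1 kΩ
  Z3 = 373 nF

Step 1 — Angular frequency: ω = 2π·f = 2π·1.37e+04 = 8.608e+04 rad/s.
Step 2 — Component impedances:
  Z1: Z = 1/(jωC) = -j/(ω·C) = 0 - j0.3665 Ω
  Z2: Z = R = 1000 Ω
  Z3: Z = 1/(jωC) = -j/(ω·C) = 0 - j31.15 Ω
Step 3 — With the output port shorted to ground, the output series arm Z2 runs from the junction to ground; the shunt arm Z3 also runs from the junction to ground. They appear in parallel: Z3 || Z2 = 0.9691 - j31.11 Ω.
Step 4 — Series with input arm Z1: Z_in = Z1 + (Z3 || Z2) = 0.9691 - j31.48 Ω = 31.5∠-88.2° Ω.

Z = 0.9691 - j31.48 Ω = 31.5∠-88.2° Ω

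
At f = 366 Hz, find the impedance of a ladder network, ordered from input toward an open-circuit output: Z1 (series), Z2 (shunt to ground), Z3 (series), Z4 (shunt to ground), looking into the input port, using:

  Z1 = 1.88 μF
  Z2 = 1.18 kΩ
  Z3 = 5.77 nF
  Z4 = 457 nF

Step 1 — Angular frequency: ω = 2π·f = 2π·366 = 2300 rad/s.
Step 2 — Component impedances:
  Z1: Z = 1/(jωC) = -j/(ω·C) = 0 - j231.3 Ω
  Z2: Z = R = 1180 Ω
  Z3: Z = 1/(jωC) = -j/(ω·C) = 0 - j7.536e+04 Ω
  Z4: Z = 1/(jωC) = -j/(ω·C) = 0 - j951.5 Ω
Step 3 — Ladder network (open output): work backward from the far end, alternating series and parallel combinations. Z_in = 1180 - j249.5 Ω = 1206∠-11.9° Ω.

Z = 1180 - j249.5 Ω = 1206∠-11.9° Ω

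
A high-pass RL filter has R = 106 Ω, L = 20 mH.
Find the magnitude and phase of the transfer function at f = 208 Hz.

Step 1 — Angular frequency: ω = 2π·208 = 1307 rad/s.
Step 2 — Transfer function: H(jω) = jωL/(R + jωL).
Step 3 — Numerator jωL = j·26.14; denominator R + jωL = 106 + j26.14.
Step 4 — H = 0.05732 + j0.2325.
Step 5 — Magnitude: |H| = 0.2394 (-12.4 dB); phase: φ = 76.1°.

|H| = 0.2394 (-12.4 dB), φ = 76.1°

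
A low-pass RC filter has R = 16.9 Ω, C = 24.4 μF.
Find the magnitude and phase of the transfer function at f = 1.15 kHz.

Step 1 — Angular frequency: ω = 2π·1150 = 7226 rad/s.
Step 2 — Transfer function: H(jω) = 1/(1 + jωRC).
Step 3 — Denominator: 1 + jωRC = 1 + j·7226·16.9·2.44e-05 = 1 + j2.98.
Step 4 — H = 0.1012 - j0.3016.
Step 5 — Magnitude: |H| = 0.3182 (-9.9 dB); phase: φ = -71.4°.

|H| = 0.3182 (-9.9 dB), φ = -71.4°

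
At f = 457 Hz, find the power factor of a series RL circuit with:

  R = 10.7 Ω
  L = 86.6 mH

Step 1 — Angular frequency: ω = 2π·f = 2π·457 = 2871 rad/s.
Step 2 — Component impedances:
  R: Z = R = 10.7 Ω
  L: Z = jωL = j·2871·0.0866 = 0 + j248.7 Ω
Step 3 — Series combination: Z_total = R + L = 10.7 + j248.7 Ω = 248.9∠87.5° Ω.
Step 4 — Power factor: PF = cos(φ) = Re(Z)/|Z| = 10.7/248.9 = 0.04299.
Step 5 — Type: Im(Z) = 248.7 ⇒ lagging (phase φ = 87.5°).

PF = 0.04299 (lagging, φ = 87.5°)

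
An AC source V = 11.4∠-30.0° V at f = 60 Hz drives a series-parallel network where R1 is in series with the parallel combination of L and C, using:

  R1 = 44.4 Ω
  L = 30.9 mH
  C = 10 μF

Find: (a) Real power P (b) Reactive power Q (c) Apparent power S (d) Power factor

Step 1 — Angular frequency: ω = 2π·f = 2π·60 = 377 rad/s.
Step 2 — Component impedances:
  R1: Z = R = 44.4 Ω
  L: Z = jωL = j·377·0.0309 = 0 + j11.65 Ω
  C: Z = 1/(jωC) = -j/(ω·C) = 0 - j265.3 Ω
Step 3 — Parallel branch: L || C = 1/(1/L + 1/C) = 0 + j12.18 Ω.
Step 4 — Series with R1: Z_total = R1 + (L || C) = 44.4 + j12.18 Ω = 46.04∠15.3° Ω.
Step 5 — Source phasor: V = 11.4∠-30.0° V = 9.873 - j5.7 V.
Step 6 — Current: I = V / Z = 0.174 - j0.1761 A = 0.2476∠-45.3° A.
Step 7 — Complex power: S = V·I* = 2.722 + j0.747 VA.
Step 8 — Real power: P = Re(S) = 2.722 W.
Step 9 — Reactive power: Q = Im(S) = 0.747 VAR.
Step 10 — Apparent power: |S| = 2.823 VA.
Step 11 — Power factor: PF = P/|S| = 0.9643 (lagging).

(a) P = 2.722 W  (b) Q = 0.747 VAR  (c) S = 2.823 VA  (d) PF = 0.9643 (lagging)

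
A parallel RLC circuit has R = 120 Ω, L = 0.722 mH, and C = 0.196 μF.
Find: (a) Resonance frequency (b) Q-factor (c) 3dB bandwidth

Step 1 — Resonance: ω₀ = 1/√(LC) = 1/√(0.000722·1.96e-07) = 8.406e+04 rad/s.
Step 2 — f₀ = ω₀/(2π) = 1.338e+04 Hz.
Step 3 — Parallel Q: Q = R/(ω₀L) = 120/(8.406e+04·0.000722) = 1.977.
Step 4 — Bandwidth: Δω = ω₀/Q = 4.252e+04 rad/s; BW = Δω/(2π) = 6767 Hz.

(a) f₀ = 1.338e+04 Hz  (b) Q = 1.977  (c) BW = 6767 Hz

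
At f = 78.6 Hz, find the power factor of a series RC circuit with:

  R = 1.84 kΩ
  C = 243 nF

Step 1 — Angular frequency: ω = 2π·f = 2π·78.6 = 493.9 rad/s.
Step 2 — Component impedances:
  R: Z = R = 1840 Ω
  C: Z = 1/(jωC) = -j/(ω·C) = 0 - j8333 Ω
Step 3 — Series combination: Z_total = R + C = 1840 - j8333 Ω = 8534∠-77.5° Ω.
Step 4 — Power factor: PF = cos(φ) = Re(Z)/|Z| = 1840/8534 = 0.2156.
Step 5 — Type: Im(Z) = -8333 ⇒ leading (phase φ = -77.5°).

PF = 0.2156 (leading, φ = -77.5°)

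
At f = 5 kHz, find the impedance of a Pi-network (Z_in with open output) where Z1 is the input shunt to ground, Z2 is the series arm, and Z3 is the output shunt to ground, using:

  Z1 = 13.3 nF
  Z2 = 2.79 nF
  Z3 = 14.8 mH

Step 1 — Angular frequency: ω = 2π·f = 2π·5000 = 3.142e+04 rad/s.
Step 2 — Component impedances:
  Z1: Z = 1/(jωC) = -j/(ω·C) = 0 - j2393 Ω
  Z2: Z = 1/(jωC) = -j/(ω·C) = 0 - j1.141e+04 Ω
  Z3: Z = jωL = j·3.142e+04·0.0148 = 0 + j465 Ω
Step 3 — With open output, the series arm Z2 and the output shunt Z3 appear in series to ground: Z2 + Z3 = 0 - j1.094e+04 Ω.
Step 4 — Parallel with input shunt Z1: Z_in = Z1 || (Z2 + Z3) = 0 - j1964 Ω = 1964∠-90.0° Ω.

Z = 0 - j1964 Ω = 1964∠-90.0° Ω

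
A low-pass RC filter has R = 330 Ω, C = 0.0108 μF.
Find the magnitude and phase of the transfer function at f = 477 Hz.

Step 1 — Angular frequency: ω = 2π·477 = 2997 rad/s.
Step 2 — Transfer function: H(jω) = 1/(1 + jωRC).
Step 3 — Denominator: 1 + jωRC = 1 + j·2997·330·1.08e-08 = 1 + j0.01068.
Step 4 — H = 0.9999 - j0.01068.
Step 5 — Magnitude: |H| = 0.9999 (-0.0 dB); phase: φ = -0.6°.

|H| = 0.9999 (-0.0 dB), φ = -0.6°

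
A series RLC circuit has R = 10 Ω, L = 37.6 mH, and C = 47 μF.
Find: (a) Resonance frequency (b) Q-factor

Step 1 — Resonance condition Im(Z)=0 gives ω₀ = 1/√(LC).
Step 2 — ω₀ = 1/√(0.0376·4.7e-05) = 752.2 rad/s.
Step 3 — f₀ = ω₀/(2π) = 119.7 Hz.
Step 4 — Series Q: Q = ω₀L/R = 752.2·0.0376/10 = 2.828.

(a) f₀ = 119.7 Hz  (b) Q = 2.828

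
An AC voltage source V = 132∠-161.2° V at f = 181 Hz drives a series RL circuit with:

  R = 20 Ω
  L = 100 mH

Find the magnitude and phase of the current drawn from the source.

Step 1 — Angular frequency: ω = 2π·f = 2π·181 = 1137 rad/s.
Step 2 — Component impedances:
  R: Z = R = 20 Ω
  L: Z = jωL = j·1137·0.1 = 0 + j113.7 Ω
Step 3 — Series combination: Z_total = R + L = 20 + j113.7 Ω = 115.5∠80.0° Ω.
Step 4 — Source phasor: V = 132∠-161.2° V = -125 - j42.54 V.
Step 5 — Ohm's law: I = V / Z_total = (-125 - j42.54) / (20 + j113.7) = -0.5503 + j1.002 A.
Step 6 — Convert to polar: |I| = 1.143 A, ∠I = 118.8°.

I = 1.143∠118.8° A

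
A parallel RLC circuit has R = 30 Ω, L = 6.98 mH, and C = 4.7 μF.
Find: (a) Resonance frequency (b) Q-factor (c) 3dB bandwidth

Step 1 — Resonance: ω₀ = 1/√(LC) = 1/√(0.00698·4.7e-06) = 5521 rad/s.
Step 2 — f₀ = ω₀/(2π) = 878.7 Hz.
Step 3 — Parallel Q: Q = R/(ω₀L) = 30/(5521·0.00698) = 0.7785.
Step 4 — Bandwidth: Δω = ω₀/Q = 7092 rad/s; BW = Δω/(2π) = 1129 Hz.

(a) f₀ = 878.7 Hz  (b) Q = 0.7785  (c) BW = 1129 Hz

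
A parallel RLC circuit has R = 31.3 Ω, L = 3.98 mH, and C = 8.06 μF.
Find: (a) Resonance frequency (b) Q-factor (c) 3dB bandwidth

Step 1 — Resonance: ω₀ = 1/√(LC) = 1/√(0.00398·8.06e-06) = 5583 rad/s.
Step 2 — f₀ = ω₀/(2π) = 888.6 Hz.
Step 3 — Parallel Q: Q = R/(ω₀L) = 31.3/(5583·0.00398) = 1.409.
Step 4 — Bandwidth: Δω = ω₀/Q = 3964 rad/s; BW = Δω/(2π) = 630.9 Hz.

(a) f₀ = 888.6 Hz  (b) Q = 1.409  (c) BW = 630.9 Hz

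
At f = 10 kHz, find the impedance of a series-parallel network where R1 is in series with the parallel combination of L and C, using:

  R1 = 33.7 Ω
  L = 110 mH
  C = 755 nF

Step 1 — Angular frequency: ω = 2π·f = 2π·1e+04 = 6.283e+04 rad/s.
Step 2 — Component impedances:
  R1: Z = R = 33.7 Ω
  L: Z = jωL = j·6.283e+04·0.11 = 0 + j6912 Ω
  C: Z = 1/(jωC) = -j/(ω·C) = 0 - j21.08 Ω
Step 3 — Parallel branch: L || C = 1/(1/L + 1/C) = 0 - j21.14 Ω.
Step 4 — Series with R1: Z_total = R1 + (L || C) = 33.7 - j21.14 Ω = 39.78∠-32.1° Ω.

Z = 33.7 - j21.14 Ω = 39.78∠-32.1° Ω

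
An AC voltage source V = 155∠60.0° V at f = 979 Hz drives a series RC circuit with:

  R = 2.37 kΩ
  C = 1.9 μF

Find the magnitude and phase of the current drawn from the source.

Step 1 — Angular frequency: ω = 2π·f = 2π·979 = 6151 rad/s.
Step 2 — Component impedances:
  R: Z = R = 2370 Ω
  C: Z = 1/(jωC) = -j/(ω·C) = 0 - j85.56 Ω
Step 3 — Series combination: Z_total = R + C = 2370 - j85.56 Ω = 2372∠-2.1° Ω.
Step 4 — Source phasor: V = 155∠60.0° V = 77.5 + j134.2 V.
Step 5 — Ohm's law: I = V / Z_total = (77.5 + j134.2) / (2370 - j85.56) = 0.03062 + j0.05774 A.
Step 6 — Convert to polar: |I| = 0.06536 A, ∠I = 62.1°.

I = 0.06536∠62.1° A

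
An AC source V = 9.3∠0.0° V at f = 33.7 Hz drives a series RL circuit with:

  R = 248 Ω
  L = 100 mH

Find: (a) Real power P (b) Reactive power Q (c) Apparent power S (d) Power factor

Step 1 — Angular frequency: ω = 2π·f = 2π·33.7 = 211.7 rad/s.
Step 2 — Component impedances:
  R: Z = R = 248 Ω
  L: Z = jωL = j·211.7·0.1 = 0 + j21.17 Ω
Step 3 — Series combination: Z_total = R + L = 248 + j21.17 Ω = 248.9∠4.9° Ω.
Step 4 — Source phasor: V = 9.3∠0.0° V = 9.3 V.
Step 5 — Current: I = V / Z = 0.03723 - j0.003179 A = 0.03736∠-4.9° A.
Step 6 — Complex power: S = V·I* = 0.3462 + j0.02956 VA.
Step 7 — Real power: P = Re(S) = 0.3462 W.
Step 8 — Reactive power: Q = Im(S) = 0.02956 VAR.
Step 9 — Apparent power: |S| = 0.3475 VA.
Step 10 — Power factor: PF = P/|S| = 0.9964 (lagging).

(a) P = 0.3462 W  (b) Q = 0.02956 VAR  (c) S = 0.3475 VA  (d) PF = 0.9964 (lagging)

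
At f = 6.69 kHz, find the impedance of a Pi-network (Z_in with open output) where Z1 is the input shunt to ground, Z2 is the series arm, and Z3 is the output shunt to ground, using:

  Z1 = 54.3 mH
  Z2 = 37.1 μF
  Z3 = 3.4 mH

Step 1 — Angular frequency: ω = 2π·f = 2π·6690 = 4.203e+04 rad/s.
Step 2 — Component impedances:
  Z1: Z = jωL = j·4.203e+04·0.0543 = 0 + j2282 Ω
  Z2: Z = 1/(jωC) = -j/(ω·C) = 0 - j0.6412 Ω
  Z3: Z = jωL = j·4.203e+04·0.0034 = 0 + j142.9 Ω
Step 3 — With open output, the series arm Z2 and the output shunt Z3 appear in series to ground: Z2 + Z3 = 0 + j142.3 Ω.
Step 4 — Parallel with input shunt Z1: Z_in = Z1 || (Z2 + Z3) = 0 + j133.9 Ω = 133.9∠90.0° Ω.

Z = 0 + j133.9 Ω = 133.9∠90.0° Ω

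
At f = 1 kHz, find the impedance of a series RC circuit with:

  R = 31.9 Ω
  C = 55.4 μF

Step 1 — Angular frequency: ω = 2π·f = 2π·1000 = 6283 rad/s.
Step 2 — Component impedances:
  R: Z = R = 31.9 Ω
  C: Z = 1/(jωC) = -j/(ω·C) = 0 - j2.873 Ω
Step 3 — Series combination: Z_total = R + C = 31.9 - j2.873 Ω = 32.03∠-5.1° Ω.

Z = 31.9 - j2.873 Ω = 32.03∠-5.1° Ω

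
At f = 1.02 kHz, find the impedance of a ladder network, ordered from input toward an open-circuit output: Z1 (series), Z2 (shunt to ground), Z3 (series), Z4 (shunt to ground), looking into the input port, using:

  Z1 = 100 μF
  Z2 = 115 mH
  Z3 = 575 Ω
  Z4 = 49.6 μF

Step 1 — Angular frequency: ω = 2π·f = 2π·1020 = 6409 rad/s.
Step 2 — Component impedances:
  Z1: Z = 1/(jωC) = -j/(ω·C) = 0 - j1.56 Ω
  Z2: Z = jωL = j·6409·0.115 = 0 + j737 Ω
  Z3: Z = R = 575 Ω
  Z4: Z = 1/(jωC) = -j/(ω·C) = 0 - j3.146 Ω
Step 3 — Ladder network (open output): work backward from the far end, alternating series and parallel combinations. Z_in = 359.3 + j276.8 Ω = 453.6∠37.6° Ω.

Z = 359.3 + j276.8 Ω = 453.6∠37.6° Ω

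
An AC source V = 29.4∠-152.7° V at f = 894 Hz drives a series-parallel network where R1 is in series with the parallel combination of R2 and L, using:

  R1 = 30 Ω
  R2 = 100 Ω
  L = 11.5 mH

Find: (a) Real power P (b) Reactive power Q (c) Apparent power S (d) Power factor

Step 1 — Angular frequency: ω = 2π·f = 2π·894 = 5617 rad/s.
Step 2 — Component impedances:
  R1: Z = R = 30 Ω
  R2: Z = R = 100 Ω
  L: Z = jωL = j·5617·0.0115 = 0 + j64.6 Ω
Step 3 — Parallel branch: R2 || L = 1/(1/R2 + 1/L) = 29.44 + j45.58 Ω.
Step 4 — Series with R1: Z_total = R1 + (R2 || L) = 59.44 + j45.58 Ω = 74.91∠37.5° Ω.
Step 5 — Source phasor: V = 29.4∠-152.7° V = -26.13 - j13.48 V.
Step 6 — Current: I = V / Z = -0.3863 + j0.06937 A = 0.3925∠169.8° A.
Step 7 — Complex power: S = V·I* = 9.157 + j7.021 VA.
Step 8 — Real power: P = Re(S) = 9.157 W.
Step 9 — Reactive power: Q = Im(S) = 7.021 VAR.
Step 10 — Apparent power: |S| = 11.54 VA.
Step 11 — Power factor: PF = P/|S| = 0.7936 (lagging).

(a) P = 9.157 W  (b) Q = 7.021 VAR  (c) S = 11.54 VA  (d) PF = 0.7936 (lagging)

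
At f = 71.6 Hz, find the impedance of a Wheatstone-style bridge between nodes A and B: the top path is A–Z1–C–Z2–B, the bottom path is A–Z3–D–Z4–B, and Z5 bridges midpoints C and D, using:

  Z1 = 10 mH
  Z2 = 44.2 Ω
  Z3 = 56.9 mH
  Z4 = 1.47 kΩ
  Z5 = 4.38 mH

Step 1 — Angular frequency: ω = 2π·f = 2π·71.6 = 449.9 rad/s.
Step 2 — Component impedances:
  Z1: Z = jωL = j·449.9·0.01 = 0 + j4.499 Ω
  Z2: Z = R = 44.2 Ω
  Z3: Z = jωL = j·449.9·0.0569 = 0 + j25.6 Ω
  Z4: Z = R = 1470 Ω
  Z5: Z = jωL = j·449.9·0.00438 = 0 + j1.97 Ω
Step 3 — Bridge requires nodal analysis (the Z5 bridge couples midpoints C and D, so the two paths cannot be reduced to a simple series/parallel combination). Setting node B to ground and injecting 1 A at node A, the 3-node admittance system at A, C, D solves to V_A = Z_AB = 42.91 + j3.853 Ω = 43.08∠5.1° Ω.

Z = 42.91 + j3.853 Ω = 43.08∠5.1° Ω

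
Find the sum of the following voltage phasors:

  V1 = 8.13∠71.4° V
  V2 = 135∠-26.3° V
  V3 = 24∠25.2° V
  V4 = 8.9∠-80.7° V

Step 1 — Convert each phasor to rectangular form:
  V1 = 8.13·(cos(71.4°) + j·sin(71.4°)) = 2.593 + j7.705 V
  V2 = 135·(cos(-26.3°) + j·sin(-26.3°)) = 121 - j59.81 V
  V3 = 24·(cos(25.2°) + j·sin(25.2°)) = 21.72 + j10.22 V
  V4 = 8.9·(cos(-80.7°) + j·sin(-80.7°)) = 1.438 - j8.783 V
Step 2 — Sum components: V_total = 146.8 - j50.67 V.
Step 3 — Convert to polar: |V_total| = 155.3 V, ∠V_total = -19.0°.

V_total = 155.3∠-19.0° V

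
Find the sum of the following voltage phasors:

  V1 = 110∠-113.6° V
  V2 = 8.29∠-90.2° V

Step 1 — Convert each phasor to rectangular form:
  V1 = 110·(cos(-113.6°) + j·sin(-113.6°)) = -44.04 - j100.8 V
  V2 = 8.29·(cos(-90.2°) + j·sin(-90.2°)) = -0.02894 - j8.29 V
Step 2 — Sum components: V_total = -44.07 - j109.1 V.
Step 3 — Convert to polar: |V_total| = 117.7 V, ∠V_total = -112.0°.

V_total = 117.7∠-112.0° V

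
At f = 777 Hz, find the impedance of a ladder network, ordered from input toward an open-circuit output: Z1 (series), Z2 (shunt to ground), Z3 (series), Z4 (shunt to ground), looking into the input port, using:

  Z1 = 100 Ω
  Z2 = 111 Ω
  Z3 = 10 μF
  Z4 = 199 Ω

Step 1 — Angular frequency: ω = 2π·f = 2π·777 = 4882 rad/s.
Step 2 — Component impedances:
  Z1: Z = R = 100 Ω
  Z2: Z = R = 111 Ω
  Z3: Z = 1/(jωC) = -j/(ω·C) = 0 - j20.48 Ω
  Z4: Z = R = 199 Ω
Step 3 — Ladder network (open output): work backward from the far end, alternating series and parallel combinations. Z_in = 171.4 - j2.615 Ω = 171.4∠-0.9° Ω.

Z = 171.4 - j2.615 Ω = 171.4∠-0.9° Ω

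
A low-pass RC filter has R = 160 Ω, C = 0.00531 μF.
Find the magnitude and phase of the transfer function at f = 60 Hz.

Step 1 — Angular frequency: ω = 2π·60 = 377 rad/s.
Step 2 — Transfer function: H(jω) = 1/(1 + jωRC).
Step 3 — Denominator: 1 + jωRC = 1 + j·377·160·5.31e-09 = 1 + j0.0003203.
Step 4 — H = 1 - j0.0003203.
Step 5 — Magnitude: |H| = 1 (-0.0 dB); phase: φ = -0.0°.

|H| = 1 (-0.0 dB), φ = -0.0°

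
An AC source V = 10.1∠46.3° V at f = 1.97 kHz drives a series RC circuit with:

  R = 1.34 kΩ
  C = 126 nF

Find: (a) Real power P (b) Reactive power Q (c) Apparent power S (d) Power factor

Step 1 — Angular frequency: ω = 2π·f = 2π·1970 = 1.238e+04 rad/s.
Step 2 — Component impedances:
  R: Z = R = 1340 Ω
  C: Z = 1/(jωC) = -j/(ω·C) = 0 - j641.2 Ω
Step 3 — Series combination: Z_total = R + C = 1340 - j641.2 Ω = 1486∠-25.6° Ω.
Step 4 — Source phasor: V = 10.1∠46.3° V = 6.978 + j7.302 V.
Step 5 — Current: I = V / Z = 0.002116 + j0.006462 A = 0.006799∠71.9° A.
Step 6 — Complex power: S = V·I* = 0.06194 - j0.02964 VA.
Step 7 — Real power: P = Re(S) = 0.06194 W.
Step 8 — Reactive power: Q = Im(S) = -0.02964 VAR.
Step 9 — Apparent power: |S| = 0.06867 VA.
Step 10 — Power factor: PF = P/|S| = 0.9021 (leading).

(a) P = 0.06194 W  (b) Q = -0.02964 VAR  (c) S = 0.06867 VA  (d) PF = 0.9021 (leading)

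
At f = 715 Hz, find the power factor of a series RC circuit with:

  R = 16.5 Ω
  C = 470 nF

Step 1 — Angular frequency: ω = 2π·f = 2π·715 = 4492 rad/s.
Step 2 — Component impedances:
  R: Z = R = 16.5 Ω
  C: Z = 1/(jωC) = -j/(ω·C) = 0 - j473.6 Ω
Step 3 — Series combination: Z_total = R + C = 16.5 - j473.6 Ω = 473.9∠-88.0° Ω.
Step 4 — Power factor: PF = cos(φ) = Re(Z)/|Z| = 16.5/473.9 = 0.03482.
Step 5 — Type: Im(Z) = -473.6 ⇒ leading (phase φ = -88.0°).

PF = 0.03482 (leading, φ = -88.0°)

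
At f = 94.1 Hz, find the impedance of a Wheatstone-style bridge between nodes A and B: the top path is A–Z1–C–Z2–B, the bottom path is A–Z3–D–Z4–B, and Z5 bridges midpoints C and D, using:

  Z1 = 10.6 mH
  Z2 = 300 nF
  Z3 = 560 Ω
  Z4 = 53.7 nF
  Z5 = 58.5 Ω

Step 1 — Angular frequency: ω = 2π·f = 2π·94.1 = 591.2 rad/s.
Step 2 — Component impedances:
  Z1: Z = jωL = j·591.2·0.0106 = 0 + j6.267 Ω
  Z2: Z = 1/(jωC) = -j/(ω·C) = 0 - j5638 Ω
  Z3: Z = R = 560 Ω
  Z4: Z = 1/(jωC) = -j/(ω·C) = 0 - j3.15e+04 Ω
  Z5: Z = R = 58.5 Ω
Step 3 — Bridge requires nodal analysis (the Z5 bridge couples midpoints C and D, so the two paths cannot be reduced to a simple series/parallel combination). Setting node B to ground and injecting 1 A at node A, the 3-node admittance system at A, C, D solves to V_A = Z_AB = 1.282 - j4776 Ω = 4776∠-90.0° Ω.

Z = 1.282 - j4776 Ω = 4776∠-90.0° Ω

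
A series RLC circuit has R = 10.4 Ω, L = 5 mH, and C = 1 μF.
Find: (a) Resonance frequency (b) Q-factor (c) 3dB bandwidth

Step 1 — Resonance: ω₀ = 1/√(LC) = 1/√(0.005·1e-06) = 1.414e+04 rad/s.
Step 2 — f₀ = ω₀/(2π) = 2251 Hz.
Step 3 — Series Q: Q = ω₀L/R = 1.414e+04·0.005/10.4 = 6.799.
Step 4 — Bandwidth: Δω = ω₀/Q = 2080 rad/s; BW = Δω/(2π) = 331 Hz.

(a) f₀ = 2251 Hz  (b) Q = 6.799  (c) BW = 331 Hz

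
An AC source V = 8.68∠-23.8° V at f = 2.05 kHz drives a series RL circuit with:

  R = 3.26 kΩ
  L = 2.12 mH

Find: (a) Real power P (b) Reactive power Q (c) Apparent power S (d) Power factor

Step 1 — Angular frequency: ω = 2π·f = 2π·2050 = 1.288e+04 rad/s.
Step 2 — Component impedances:
  R: Z = R = 3260 Ω
  L: Z = jωL = j·1.288e+04·0.00212 = 0 + j27.31 Ω
Step 3 — Series combination: Z_total = R + L = 3260 + j27.31 Ω = 3260∠0.5° Ω.
Step 4 — Source phasor: V = 8.68∠-23.8° V = 7.942 - j3.503 V.
Step 5 — Current: I = V / Z = 0.002427 - j0.001095 A = 0.002662∠-24.3° A.
Step 6 — Complex power: S = V·I* = 0.02311 + j0.0001936 VA.
Step 7 — Real power: P = Re(S) = 0.02311 W.
Step 8 — Reactive power: Q = Im(S) = 0.0001936 VAR.
Step 9 — Apparent power: |S| = 0.02311 VA.
Step 10 — Power factor: PF = P/|S| = 1 (lagging).

(a) P = 0.02311 W  (b) Q = 0.0001936 VAR  (c) S = 0.02311 VA  (d) PF = 1 (lagging)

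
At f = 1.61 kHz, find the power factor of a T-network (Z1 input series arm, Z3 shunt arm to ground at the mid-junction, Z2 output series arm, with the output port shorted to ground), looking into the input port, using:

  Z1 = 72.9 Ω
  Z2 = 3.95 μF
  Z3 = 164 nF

Step 1 — Angular frequency: ω = 2π·f = 2π·1610 = 1.012e+04 rad/s.
Step 2 — Component impedances:
  Z1: Z = R = 72.9 Ω
  Z2: Z = 1/(jωC) = -j/(ω·C) = 0 - j25.03 Ω
  Z3: Z = 1/(jωC) = -j/(ω·C) = 0 - j602.8 Ω
Step 3 — With the output port shorted to ground, the output series arm Z2 runs from the junction to ground; the shunt arm Z3 also runs from the junction to ground. They appear in parallel: Z3 || Z2 = 0 - j24.03 Ω.
Step 4 — Series with input arm Z1: Z_in = Z1 + (Z3 || Z2) = 72.9 - j24.03 Ω = 76.76∠-18.2° Ω.
Step 5 — Power factor: PF = cos(φ) = Re(Z)/|Z| = 72.9/76.76 = 0.9497.
Step 6 — Type: Im(Z) = -24.03 ⇒ leading (phase φ = -18.2°).

PF = 0.9497 (leading, φ = -18.2°)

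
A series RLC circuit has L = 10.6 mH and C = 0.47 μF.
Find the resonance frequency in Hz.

Step 1 — Resonance condition Im(Z)=0 gives ω₀ = 1/√(LC).
Step 2 — ω₀ = 1/√(0.0106·4.7e-07) = 1.417e+04 rad/s.
Step 3 — f₀ = ω₀/(2π) = 2255 Hz.

f₀ = 2255 Hz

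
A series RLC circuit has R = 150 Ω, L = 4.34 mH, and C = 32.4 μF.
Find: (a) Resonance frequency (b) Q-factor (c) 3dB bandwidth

Step 1 — Resonance condition Im(Z)=0 gives ω₀ = 1/√(LC).
Step 2 — ω₀ = 1/√(0.00434·3.24e-05) = 2667 rad/s.
Step 3 — f₀ = ω₀/(2π) = 424.4 Hz.
Step 4 — Series Q: Q = ω₀L/R = 2667·0.00434/150 = 0.07716.
Step 5 — 3dB bandwidth: Δω = ω₀/Q = 3.456e+04 rad/s; BW = Δω/(2π) = 5501 Hz.

(a) f₀ = 424.4 Hz  (b) Q = 0.07716  (c) BW = 5501 Hz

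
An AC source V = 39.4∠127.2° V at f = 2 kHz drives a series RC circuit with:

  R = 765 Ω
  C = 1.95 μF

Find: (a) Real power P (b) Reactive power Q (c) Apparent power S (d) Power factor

Step 1 — Angular frequency: ω = 2π·f = 2π·2000 = 1.257e+04 rad/s.
Step 2 — Component impedances:
  R: Z = R = 765 Ω
  C: Z = 1/(jωC) = -j/(ω·C) = 0 - j40.81 Ω
Step 3 — Series combination: Z_total = R + C = 765 - j40.81 Ω = 766.1∠-3.1° Ω.
Step 4 — Source phasor: V = 39.4∠127.2° V = -23.82 + j31.38 V.
Step 5 — Current: I = V / Z = -0.03323 + j0.03925 A = 0.05143∠130.3° A.
Step 6 — Complex power: S = V·I* = 2.023 - j0.1079 VA.
Step 7 — Real power: P = Re(S) = 2.023 W.
Step 8 — Reactive power: Q = Im(S) = -0.1079 VAR.
Step 9 — Apparent power: |S| = 2.026 VA.
Step 10 — Power factor: PF = P/|S| = 0.9986 (leading).

(a) P = 2.023 W  (b) Q = -0.1079 VAR  (c) S = 2.026 VA  (d) PF = 0.9986 (leading)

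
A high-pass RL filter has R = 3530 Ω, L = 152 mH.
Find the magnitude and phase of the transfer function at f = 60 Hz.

Step 1 — Angular frequency: ω = 2π·60 = 377 rad/s.
Step 2 — Transfer function: H(jω) = jωL/(R + jωL).
Step 3 — Numerator jωL = j·57.3; denominator R + jωL = 3530 + j57.3.
Step 4 — H = 0.0002634 + j0.01623.
Step 5 — Magnitude: |H| = 0.01623 (-35.8 dB); phase: φ = 89.1°.

|H| = 0.01623 (-35.8 dB), φ = 89.1°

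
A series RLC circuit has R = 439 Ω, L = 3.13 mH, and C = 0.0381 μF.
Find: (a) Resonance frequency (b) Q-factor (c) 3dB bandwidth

Step 1 — Resonance condition Im(Z)=0 gives ω₀ = 1/√(LC).
Step 2 — ω₀ = 1/√(0.00313·3.81e-08) = 9.157e+04 rad/s.
Step 3 — f₀ = ω₀/(2π) = 1.457e+04 Hz.
Step 4 — Series Q: Q = ω₀L/R = 9.157e+04·0.00313/439 = 0.6529.
Step 5 — 3dB bandwidth: Δω = ω₀/Q = 1.403e+05 rad/s; BW = Δω/(2π) = 2.232e+04 Hz.

(a) f₀ = 1.457e+04 Hz  (b) Q = 0.6529  (c) BW = 2.232e+04 Hz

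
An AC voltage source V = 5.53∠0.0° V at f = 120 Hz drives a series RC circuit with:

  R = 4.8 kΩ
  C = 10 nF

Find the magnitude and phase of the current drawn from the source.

Step 1 — Angular frequency: ω = 2π·f = 2π·120 = 754 rad/s.
Step 2 — Component impedances:
  R: Z = R = 4800 Ω
  C: Z = 1/(jωC) = -j/(ω·C) = 0 - j1.326e+05 Ω
Step 3 — Series combination: Z_total = R + C = 4800 - j1.326e+05 Ω = 1.327e+05∠-87.9° Ω.
Step 4 — Source phasor: V = 5.53∠0.0° V = 5.53 V.
Step 5 — Ohm's law: I = V / Z_total = (5.53) / (4800 - j1.326e+05) = 1.507e-06 + j4.164e-05 A.
Step 6 — Convert to polar: |I| = 4.167e-05 A, ∠I = 87.9°.

I = 4.167e-05∠87.9° A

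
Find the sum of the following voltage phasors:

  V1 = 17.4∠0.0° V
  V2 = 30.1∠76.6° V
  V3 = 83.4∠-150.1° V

Step 1 — Convert each phasor to rectangular form:
  V1 = 17.4·(cos(0.0°) + j·sin(0.0°)) = 17.4 V
  V2 = 30.1·(cos(76.6°) + j·sin(76.6°)) = 6.976 + j29.28 V
  V3 = 83.4·(cos(-150.1°) + j·sin(-150.1°)) = -72.3 - j41.57 V
Step 2 — Sum components: V_total = -47.92 - j12.29 V.
Step 3 — Convert to polar: |V_total| = 49.48 V, ∠V_total = -165.6°.

V_total = 49.48∠-165.6° V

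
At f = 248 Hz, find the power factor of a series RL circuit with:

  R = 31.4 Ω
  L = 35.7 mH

Step 1 — Angular frequency: ω = 2π·f = 2π·248 = 1558 rad/s.
Step 2 — Component impedances:
  R: Z = R = 31.4 Ω
  L: Z = jωL = j·1558·0.0357 = 0 + j55.63 Ω
Step 3 — Series combination: Z_total = R + L = 31.4 + j55.63 Ω = 63.88∠60.6° Ω.
Step 4 — Power factor: PF = cos(φ) = Re(Z)/|Z| = 31.4/63.879 = 0.4916.
Step 5 — Type: Im(Z) = 55.63 ⇒ lagging (phase φ = 60.6°).

PF = 0.4916 (lagging, φ = 60.6°)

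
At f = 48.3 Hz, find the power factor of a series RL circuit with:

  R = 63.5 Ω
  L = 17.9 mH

Step 1 — Angular frequency: ω = 2π·f = 2π·48.3 = 303.5 rad/s.
Step 2 — Component impedances:
  R: Z = R = 63.5 Ω
  L: Z = jωL = j·303.5·0.0179 = 0 + j5.432 Ω
Step 3 — Series combination: Z_total = R + L = 63.5 + j5.432 Ω = 63.73∠4.9° Ω.
Step 4 — Power factor: PF = cos(φ) = Re(Z)/|Z| = 63.5/63.73 = 0.9964.
Step 5 — Type: Im(Z) = 5.432 ⇒ lagging (phase φ = 4.9°).

PF = 0.9964 (lagging, φ = 4.9°)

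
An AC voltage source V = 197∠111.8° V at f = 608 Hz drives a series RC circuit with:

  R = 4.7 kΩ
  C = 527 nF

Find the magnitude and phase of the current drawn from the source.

Step 1 — Angular frequency: ω = 2π·f = 2π·608 = 3820 rad/s.
Step 2 — Component impedances:
  R: Z = R = 4700 Ω
  C: Z = 1/(jωC) = -j/(ω·C) = 0 - j496.7 Ω
Step 3 — Series combination: Z_total = R + C = 4700 - j496.7 Ω = 4726∠-6.0° Ω.
Step 4 — Source phasor: V = 197∠111.8° V = -73.16 + j182.9 V.
Step 5 — Ohm's law: I = V / Z_total = (-73.16 + j182.9) / (4700 - j496.7) = -0.01946 + j0.03686 A.
Step 6 — Convert to polar: |I| = 0.04168 A, ∠I = 117.8°.

I = 0.04168∠117.8° A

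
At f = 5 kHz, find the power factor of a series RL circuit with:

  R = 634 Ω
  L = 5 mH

Step 1 — Angular frequency: ω = 2π·f = 2π·5000 = 3.142e+04 rad/s.
Step 2 — Component impedances:
  R: Z = R = 634 Ω
  L: Z = jωL = j·3.142e+04·0.005 = 0 + j157.1 Ω
Step 3 — Series combination: Z_total = R + L = 634 + j157.1 Ω = 653.2∠13.9° Ω.
Step 4 — Power factor: PF = cos(φ) = Re(Z)/|Z| = 634/653.17 = 0.9707.
Step 5 — Type: Im(Z) = 157.1 ⇒ lagging (phase φ = 13.9°).

PF = 0.9707 (lagging, φ = 13.9°)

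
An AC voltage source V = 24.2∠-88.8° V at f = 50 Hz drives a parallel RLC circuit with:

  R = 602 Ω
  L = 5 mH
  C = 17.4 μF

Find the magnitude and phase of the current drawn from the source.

Step 1 — Angular frequency: ω = 2π·f = 2π·50 = 314.2 rad/s.
Step 2 — Component impedances:
  R: Z = R = 602 Ω
  L: Z = jωL = j·314.2·0.005 = 0 + j1.571 Ω
  C: Z = 1/(jωC) = -j/(ω·C) = 0 - j182.9 Ω
Step 3 — Parallel combination: 1/Z_total = 1/R + 1/L + 1/C; Z_total = 0.00417 + j1.584 Ω = 1.584∠89.8° Ω.
Step 4 — Source phasor: V = 24.2∠-88.8° V = 0.5068 - j24.19 V.
Step 5 — Ohm's law: I = V / Z_total = (0.5068 - j24.19) / (0.00417 + j1.584) = -15.27 - j0.3601 A.
Step 6 — Convert to polar: |I| = 15.27 A, ∠I = -178.6°.

I = 15.27∠-178.6° A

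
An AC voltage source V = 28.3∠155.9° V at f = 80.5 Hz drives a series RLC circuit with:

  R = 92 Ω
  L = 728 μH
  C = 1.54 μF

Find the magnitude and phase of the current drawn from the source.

Step 1 — Angular frequency: ω = 2π·f = 2π·80.5 = 505.8 rad/s.
Step 2 — Component impedances:
  R: Z = R = 92 Ω
  L: Z = jωL = j·505.8·0.000728 = 0 + j0.3682 Ω
  C: Z = 1/(jωC) = -j/(ω·C) = 0 - j1284 Ω
Step 3 — Series combination: Z_total = R + L + C = 92 - j1283 Ω = 1287∠-85.9° Ω.
Step 4 — Source phasor: V = 28.3∠155.9° V = -25.83 + j11.56 V.
Step 5 — Ohm's law: I = V / Z_total = (-25.83 + j11.56) / (92 - j1283) = -0.01039 - j0.01938 A.
Step 6 — Convert to polar: |I| = 0.02199 A, ∠I = -118.2°.

I = 0.02199∠-118.2° A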